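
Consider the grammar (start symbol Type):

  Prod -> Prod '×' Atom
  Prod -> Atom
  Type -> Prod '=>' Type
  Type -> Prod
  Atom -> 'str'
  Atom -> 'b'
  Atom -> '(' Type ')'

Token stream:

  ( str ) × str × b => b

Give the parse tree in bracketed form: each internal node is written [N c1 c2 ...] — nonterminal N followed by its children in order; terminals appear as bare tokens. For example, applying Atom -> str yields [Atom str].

[Type [Prod [Prod [Prod [Atom ( [Type [Prod [Atom str]]] )]] × [Atom str]] × [Atom b]] => [Type [Prod [Atom b]]]]

Type
Prod => Type
Prod × Atom => Type
Prod × Atom × Atom => Type
Atom × Atom × Atom => Type
( Type ) × Atom × Atom => Type
( Prod ) × Atom × Atom => Type
( Atom ) × Atom × Atom => Type
( str ) × Atom × Atom => Type
( str ) × str × Atom => Type
( str ) × str × b => Type
( str ) × str × b => Prod
( str ) × str × b => Atom
( str ) × str × b => b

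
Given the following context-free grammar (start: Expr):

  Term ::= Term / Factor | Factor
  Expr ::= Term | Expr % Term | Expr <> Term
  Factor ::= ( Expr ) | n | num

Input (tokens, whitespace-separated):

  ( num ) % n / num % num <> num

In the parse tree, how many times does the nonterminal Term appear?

6

[Expr [Expr [Expr [Expr [Term [Factor ( [Expr [Term [Factor num]]] )]]] % [Term [Term [Factor n]] / [Factor num]]] % [Term [Factor num]]] <> [Term [Factor num]]]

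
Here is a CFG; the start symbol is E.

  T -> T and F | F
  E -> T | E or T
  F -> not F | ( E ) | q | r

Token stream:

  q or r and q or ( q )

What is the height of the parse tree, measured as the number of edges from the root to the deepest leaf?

6

[E [E [E [T [F q]]] or [T [T [F r]] and [F q]]] or [T [F ( [E [T [F q]]] )]]]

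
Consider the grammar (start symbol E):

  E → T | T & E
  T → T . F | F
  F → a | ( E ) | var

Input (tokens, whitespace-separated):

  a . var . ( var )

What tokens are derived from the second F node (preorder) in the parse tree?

var

[E [T [T [T [F a]] . [F var]] . [F ( [E [T [F var]]] )]]]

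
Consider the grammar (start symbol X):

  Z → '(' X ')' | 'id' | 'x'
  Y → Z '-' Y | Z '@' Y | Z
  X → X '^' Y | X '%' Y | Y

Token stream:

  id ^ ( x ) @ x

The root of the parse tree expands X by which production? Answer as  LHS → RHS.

[X [X [Y [Z id]]] ^ [Y [Z ( [X [Y [Z x]]] )] @ [Y [Z x]]]]

X → X '^' Y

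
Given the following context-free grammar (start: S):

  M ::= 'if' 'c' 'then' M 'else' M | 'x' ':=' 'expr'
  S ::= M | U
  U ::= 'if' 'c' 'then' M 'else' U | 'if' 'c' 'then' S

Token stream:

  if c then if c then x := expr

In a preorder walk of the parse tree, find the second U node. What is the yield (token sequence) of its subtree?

[S [U if c then [S [U if c then [S [M x := expr]]]]]]

if c then x := expr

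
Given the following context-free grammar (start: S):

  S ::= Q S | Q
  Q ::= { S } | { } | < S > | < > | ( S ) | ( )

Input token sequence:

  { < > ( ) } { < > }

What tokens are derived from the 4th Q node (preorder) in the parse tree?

{ < > }

[S [Q { [S [Q < >] [S [Q ( )]]] }] [S [Q { [S [Q < >]] }]]]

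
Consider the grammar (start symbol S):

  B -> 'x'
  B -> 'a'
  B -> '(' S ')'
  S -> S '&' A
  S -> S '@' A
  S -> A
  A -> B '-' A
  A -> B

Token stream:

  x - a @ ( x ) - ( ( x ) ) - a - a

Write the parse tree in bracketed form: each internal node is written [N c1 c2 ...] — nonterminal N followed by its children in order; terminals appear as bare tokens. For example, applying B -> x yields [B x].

S
S @ A
A @ A
B - A @ A
x - A @ A
x - B @ A
x - a @ A
x - a @ B - A
x - a @ ( S ) - A
x - a @ ( A ) - A
x - a @ ( B ) - A
x - a @ ( x ) - A
x - a @ ( x ) - B - A
x - a @ ( x ) - ( S ) - A
x - a @ ( x ) - ( A ) - A
x - a @ ( x ) - ( B ) - A
x - a @ ( x ) - ( ( S ) ) - A
x - a @ ( x ) - ( ( A ) ) - A
x - a @ ( x ) - ( ( B ) ) - A
x - a @ ( x ) - ( ( x ) ) - A
x - a @ ( x ) - ( ( x ) ) - B - A
x - a @ ( x ) - ( ( x ) ) - a - A
x - a @ ( x ) - ( ( x ) ) - a - B
x - a @ ( x ) - ( ( x ) ) - a - a

[S [S [A [B x] - [A [B a]]]] @ [A [B ( [S [A [B x]]] )] - [A [B ( [S [A [B ( [S [A [B x]]] )]]] )] - [A [B a] - [A [B a]]]]]]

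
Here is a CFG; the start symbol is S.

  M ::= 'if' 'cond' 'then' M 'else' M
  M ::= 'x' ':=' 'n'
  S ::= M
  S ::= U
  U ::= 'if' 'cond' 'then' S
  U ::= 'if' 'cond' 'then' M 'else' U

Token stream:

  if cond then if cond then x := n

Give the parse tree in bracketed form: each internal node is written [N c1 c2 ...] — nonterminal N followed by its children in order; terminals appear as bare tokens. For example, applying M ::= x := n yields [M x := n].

[S [U if cond then [S [U if cond then [S [M x := n]]]]]]

S
U
if cond then S
if cond then U
if cond then if cond then S
if cond then if cond then M
if cond then if cond then x := n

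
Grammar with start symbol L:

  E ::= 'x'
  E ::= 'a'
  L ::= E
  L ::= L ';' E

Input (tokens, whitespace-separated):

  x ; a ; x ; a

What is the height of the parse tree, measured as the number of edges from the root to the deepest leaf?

5

[L [L [L [L [E x]] ; [E a]] ; [E x]] ; [E a]]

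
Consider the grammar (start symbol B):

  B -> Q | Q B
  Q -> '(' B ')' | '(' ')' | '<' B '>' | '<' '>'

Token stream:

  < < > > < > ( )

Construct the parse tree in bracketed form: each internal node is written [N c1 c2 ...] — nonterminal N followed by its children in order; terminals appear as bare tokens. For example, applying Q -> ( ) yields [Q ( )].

[B [Q < [B [Q < >]] >] [B [Q < >] [B [Q ( )]]]]

B
Q B
< B > B
< Q > B
< < > > B
< < > > Q B
< < > > < > B
< < > > < > Q
< < > > < > ( )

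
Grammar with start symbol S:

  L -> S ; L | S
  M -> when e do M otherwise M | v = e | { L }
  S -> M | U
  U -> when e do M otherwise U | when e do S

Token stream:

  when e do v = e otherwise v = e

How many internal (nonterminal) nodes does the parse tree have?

4

[S [M when e do [M v = e] otherwise [M v = e]]]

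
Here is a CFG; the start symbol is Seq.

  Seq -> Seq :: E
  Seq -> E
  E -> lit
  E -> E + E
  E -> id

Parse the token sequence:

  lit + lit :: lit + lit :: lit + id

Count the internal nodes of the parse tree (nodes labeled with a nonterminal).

12

[Seq [Seq [Seq [E [E lit] + [E lit]]] :: [E [E lit] + [E lit]]] :: [E [E lit] + [E id]]]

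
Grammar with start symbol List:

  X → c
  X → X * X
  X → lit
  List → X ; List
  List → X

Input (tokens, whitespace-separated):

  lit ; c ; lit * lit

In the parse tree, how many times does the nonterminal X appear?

5

[List [X lit] ; [List [X c] ; [List [X [X lit] * [X lit]]]]]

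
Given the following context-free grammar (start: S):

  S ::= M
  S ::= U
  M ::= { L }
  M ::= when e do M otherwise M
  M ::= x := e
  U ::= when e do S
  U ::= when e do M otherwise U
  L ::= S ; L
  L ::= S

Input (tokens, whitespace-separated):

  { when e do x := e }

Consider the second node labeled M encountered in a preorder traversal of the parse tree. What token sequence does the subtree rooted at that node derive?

x := e

[S [M { [L [S [U when e do [S [M x := e]]]]] }]]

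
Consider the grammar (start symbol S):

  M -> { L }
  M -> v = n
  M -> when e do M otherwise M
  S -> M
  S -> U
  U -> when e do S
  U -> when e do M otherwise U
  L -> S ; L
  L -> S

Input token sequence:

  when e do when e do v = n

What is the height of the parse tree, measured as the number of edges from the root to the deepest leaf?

6

[S [U when e do [S [U when e do [S [M v = n]]]]]]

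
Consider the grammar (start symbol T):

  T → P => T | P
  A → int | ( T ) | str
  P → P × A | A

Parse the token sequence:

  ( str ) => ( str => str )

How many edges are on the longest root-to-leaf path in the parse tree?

8

[T [P [A ( [T [P [A str]]] )]] => [T [P [A ( [T [P [A str]] => [T [P [A str]]]] )]]]]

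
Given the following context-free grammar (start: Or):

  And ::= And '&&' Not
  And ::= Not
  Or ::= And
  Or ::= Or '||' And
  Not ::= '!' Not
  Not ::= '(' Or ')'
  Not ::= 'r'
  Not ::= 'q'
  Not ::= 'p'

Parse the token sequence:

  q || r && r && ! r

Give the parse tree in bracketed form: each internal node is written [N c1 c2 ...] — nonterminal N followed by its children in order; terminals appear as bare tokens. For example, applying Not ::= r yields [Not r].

[Or [Or [And [Not q]]] || [And [And [And [Not r]] && [Not r]] && [Not ! [Not r]]]]

Or
Or || And
And || And
Not || And
q || And
q || And && Not
q || And && Not && Not
q || Not && Not && Not
q || r && Not && Not
q || r && r && Not
q || r && r && ! Not
q || r && r && ! r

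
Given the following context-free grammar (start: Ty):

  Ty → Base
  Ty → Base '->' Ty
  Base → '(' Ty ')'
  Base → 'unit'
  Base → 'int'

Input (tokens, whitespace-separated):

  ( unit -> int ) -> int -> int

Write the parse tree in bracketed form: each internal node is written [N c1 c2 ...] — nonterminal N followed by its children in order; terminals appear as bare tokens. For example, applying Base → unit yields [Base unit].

Ty
Base -> Ty
( Ty ) -> Ty
( Base -> Ty ) -> Ty
( unit -> Ty ) -> Ty
( unit -> Base ) -> Ty
( unit -> int ) -> Ty
( unit -> int ) -> Base -> Ty
( unit -> int ) -> int -> Ty
( unit -> int ) -> int -> Base
( unit -> int ) -> int -> int

[Ty [Base ( [Ty [Base unit] -> [Ty [Base int]]] )] -> [Ty [Base int] -> [Ty [Base int]]]]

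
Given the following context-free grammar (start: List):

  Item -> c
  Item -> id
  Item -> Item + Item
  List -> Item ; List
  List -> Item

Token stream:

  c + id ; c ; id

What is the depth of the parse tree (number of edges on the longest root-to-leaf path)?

4

[List [Item [Item c] + [Item id]] ; [List [Item c] ; [List [Item id]]]]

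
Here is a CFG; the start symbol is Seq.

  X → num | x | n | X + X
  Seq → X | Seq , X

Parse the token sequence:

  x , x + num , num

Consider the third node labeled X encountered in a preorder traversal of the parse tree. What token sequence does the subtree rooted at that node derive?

[Seq [Seq [Seq [X x]] , [X [X x] + [X num]]] , [X num]]

x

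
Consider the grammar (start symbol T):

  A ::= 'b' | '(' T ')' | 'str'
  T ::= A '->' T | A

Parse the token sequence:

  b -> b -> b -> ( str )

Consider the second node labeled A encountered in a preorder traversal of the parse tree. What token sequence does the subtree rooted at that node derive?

b

[T [A b] -> [T [A b] -> [T [A b] -> [T [A ( [T [A str]] )]]]]]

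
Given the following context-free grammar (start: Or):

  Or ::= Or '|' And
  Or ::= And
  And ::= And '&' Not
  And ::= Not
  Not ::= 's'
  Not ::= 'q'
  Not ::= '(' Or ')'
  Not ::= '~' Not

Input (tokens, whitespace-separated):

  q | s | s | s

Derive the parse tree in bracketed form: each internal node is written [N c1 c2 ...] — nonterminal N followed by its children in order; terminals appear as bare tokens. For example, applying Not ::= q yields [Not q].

Or
Or | And
Or | And | And
Or | And | And | And
And | And | And | And
Not | And | And | And
q | And | And | And
q | Not | And | And
q | s | And | And
q | s | Not | And
q | s | s | And
q | s | s | Not
q | s | s | s

[Or [Or [Or [Or [And [Not q]]] | [And [Not s]]] | [And [Not s]]] | [And [Not s]]]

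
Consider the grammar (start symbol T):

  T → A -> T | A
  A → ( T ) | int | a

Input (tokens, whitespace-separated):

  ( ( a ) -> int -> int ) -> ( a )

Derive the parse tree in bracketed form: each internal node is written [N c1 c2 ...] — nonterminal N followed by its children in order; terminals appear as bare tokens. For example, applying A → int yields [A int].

[T [A ( [T [A ( [T [A a]] )] -> [T [A int] -> [T [A int]]]] )] -> [T [A ( [T [A a]] )]]]

T
A -> T
( T ) -> T
( A -> T ) -> T
( ( T ) -> T ) -> T
( ( A ) -> T ) -> T
( ( a ) -> T ) -> T
( ( a ) -> A -> T ) -> T
( ( a ) -> int -> T ) -> T
( ( a ) -> int -> A ) -> T
( ( a ) -> int -> int ) -> T
( ( a ) -> int -> int ) -> A
( ( a ) -> int -> int ) -> ( T )
( ( a ) -> int -> int ) -> ( A )
( ( a ) -> int -> int ) -> ( a )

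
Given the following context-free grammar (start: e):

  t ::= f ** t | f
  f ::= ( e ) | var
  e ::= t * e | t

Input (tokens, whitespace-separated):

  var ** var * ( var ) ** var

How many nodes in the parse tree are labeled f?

5

[e [t [f var] ** [t [f var]]] * [e [t [f ( [e [t [f var]]] )] ** [t [f var]]]]]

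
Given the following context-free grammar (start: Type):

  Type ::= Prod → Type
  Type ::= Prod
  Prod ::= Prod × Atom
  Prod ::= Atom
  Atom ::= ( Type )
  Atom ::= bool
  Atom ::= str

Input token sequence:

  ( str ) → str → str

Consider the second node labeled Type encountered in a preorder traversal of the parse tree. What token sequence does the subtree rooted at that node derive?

str

[Type [Prod [Atom ( [Type [Prod [Atom str]]] )]] → [Type [Prod [Atom str]] → [Type [Prod [Atom str]]]]]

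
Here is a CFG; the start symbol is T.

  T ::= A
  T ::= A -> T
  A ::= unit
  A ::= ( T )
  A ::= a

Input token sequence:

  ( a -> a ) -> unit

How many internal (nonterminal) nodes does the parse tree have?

[T [A ( [T [A a] -> [T [A a]]] )] -> [T [A unit]]]

8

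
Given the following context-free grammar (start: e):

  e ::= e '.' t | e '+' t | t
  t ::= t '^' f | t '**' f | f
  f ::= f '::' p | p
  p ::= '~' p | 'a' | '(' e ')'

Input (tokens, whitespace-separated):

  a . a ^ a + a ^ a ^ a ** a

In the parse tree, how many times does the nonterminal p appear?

7

[e [e [e [t [f [p a]]]] . [t [t [f [p a]]] ^ [f [p a]]]] + [t [t [t [t [f [p a]]] ^ [f [p a]]] ^ [f [p a]]] ** [f [p a]]]]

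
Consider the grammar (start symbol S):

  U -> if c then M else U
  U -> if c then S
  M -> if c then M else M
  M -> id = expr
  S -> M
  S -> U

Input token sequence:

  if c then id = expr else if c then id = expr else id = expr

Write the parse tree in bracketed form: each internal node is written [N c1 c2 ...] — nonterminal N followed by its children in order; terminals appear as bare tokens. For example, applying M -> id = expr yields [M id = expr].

[S [M if c then [M id = expr] else [M if c then [M id = expr] else [M id = expr]]]]

S
M
if c then M else M
if c then id = expr else M
if c then id = expr else if c then M else M
if c then id = expr else if c then id = expr else M
if c then id = expr else if c then id = expr else id = expr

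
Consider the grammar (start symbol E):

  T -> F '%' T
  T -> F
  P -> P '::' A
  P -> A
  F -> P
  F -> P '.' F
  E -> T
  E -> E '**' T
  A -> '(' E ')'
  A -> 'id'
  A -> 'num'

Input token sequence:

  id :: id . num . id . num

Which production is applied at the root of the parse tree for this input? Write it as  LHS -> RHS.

E -> T

[E [T [F [P [P [A id]] :: [A id]] . [F [P [A num]] . [F [P [A id]] . [F [P [A num]]]]]]]]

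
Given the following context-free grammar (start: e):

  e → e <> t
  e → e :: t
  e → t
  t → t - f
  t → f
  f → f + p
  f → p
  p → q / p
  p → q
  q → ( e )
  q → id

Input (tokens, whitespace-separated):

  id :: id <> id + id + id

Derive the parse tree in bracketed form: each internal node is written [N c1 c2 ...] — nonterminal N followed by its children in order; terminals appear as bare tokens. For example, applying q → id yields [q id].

[e [e [e [t [f [p [q id]]]]] :: [t [f [p [q id]]]]] <> [t [f [f [f [p [q id]]] + [p [q id]]] + [p [q id]]]]]

e
e <> t
e :: t <> t
t :: t <> t
f :: t <> t
p :: t <> t
q :: t <> t
id :: t <> t
id :: f <> t
id :: p <> t
id :: q <> t
id :: id <> t
id :: id <> f
id :: id <> f + p
id :: id <> f + p + p
id :: id <> p + p + p
id :: id <> q + p + p
id :: id <> id + p + p
id :: id <> id + q + p
id :: id <> id + id + p
id :: id <> id + id + q
id :: id <> id + id + id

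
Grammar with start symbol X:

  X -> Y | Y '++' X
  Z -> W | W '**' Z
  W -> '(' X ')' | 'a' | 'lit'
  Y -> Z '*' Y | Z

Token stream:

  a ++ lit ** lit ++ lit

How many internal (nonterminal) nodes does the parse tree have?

[X [Y [Z [W a]]] ++ [X [Y [Z [W lit] ** [Z [W lit]]]] ++ [X [Y [Z [W lit]]]]]]

14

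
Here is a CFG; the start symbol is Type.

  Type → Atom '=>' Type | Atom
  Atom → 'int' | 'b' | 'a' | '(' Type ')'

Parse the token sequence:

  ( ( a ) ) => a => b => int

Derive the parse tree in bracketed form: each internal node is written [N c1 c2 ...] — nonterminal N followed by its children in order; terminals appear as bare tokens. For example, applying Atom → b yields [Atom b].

Type
Atom => Type
( Type ) => Type
( Atom ) => Type
( ( Type ) ) => Type
( ( Atom ) ) => Type
( ( a ) ) => Type
( ( a ) ) => Atom => Type
( ( a ) ) => a => Type
( ( a ) ) => a => Atom => Type
( ( a ) ) => a => b => Type
( ( a ) ) => a => b => Atom
( ( a ) ) => a => b => int

[Type [Atom ( [Type [Atom ( [Type [Atom a]] )]] )] => [Type [Atom a] => [Type [Atom b] => [Type [Atom int]]]]]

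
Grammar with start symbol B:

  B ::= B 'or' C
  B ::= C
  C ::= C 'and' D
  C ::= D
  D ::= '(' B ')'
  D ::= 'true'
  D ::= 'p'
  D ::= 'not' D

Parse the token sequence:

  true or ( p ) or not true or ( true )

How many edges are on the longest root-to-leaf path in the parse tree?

8

[B [B [B [B [C [D true]]] or [C [D ( [B [C [D p]]] )]]] or [C [D not [D true]]]] or [C [D ( [B [C [D true]]] )]]]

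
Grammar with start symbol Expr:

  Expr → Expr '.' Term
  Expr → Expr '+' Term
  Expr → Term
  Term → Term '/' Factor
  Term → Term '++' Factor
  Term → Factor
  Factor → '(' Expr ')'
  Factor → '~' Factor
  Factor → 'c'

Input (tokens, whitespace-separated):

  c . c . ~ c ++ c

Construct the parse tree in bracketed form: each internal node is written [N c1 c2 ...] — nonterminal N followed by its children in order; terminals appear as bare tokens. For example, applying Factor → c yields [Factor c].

[Expr [Expr [Expr [Term [Factor c]]] . [Term [Factor c]]] . [Term [Term [Factor ~ [Factor c]]] ++ [Factor c]]]

Expr
Expr . Term
Expr . Term . Term
Term . Term . Term
Factor . Term . Term
c . Term . Term
c . Factor . Term
c . c . Term
c . c . Term ++ Factor
c . c . Factor ++ Factor
c . c . ~ Factor ++ Factor
c . c . ~ c ++ Factor
c . c . ~ c ++ c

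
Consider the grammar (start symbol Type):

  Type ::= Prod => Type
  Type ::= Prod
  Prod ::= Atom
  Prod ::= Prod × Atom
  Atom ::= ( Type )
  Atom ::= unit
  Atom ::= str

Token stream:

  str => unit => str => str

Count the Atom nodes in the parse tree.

[Type [Prod [Atom str]] => [Type [Prod [Atom unit]] => [Type [Prod [Atom str]] => [Type [Prod [Atom str]]]]]]

4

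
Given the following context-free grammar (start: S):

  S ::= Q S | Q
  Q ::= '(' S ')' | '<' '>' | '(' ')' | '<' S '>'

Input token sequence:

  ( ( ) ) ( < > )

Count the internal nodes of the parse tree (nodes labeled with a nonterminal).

8

[S [Q ( [S [Q ( )]] )] [S [Q ( [S [Q < >]] )]]]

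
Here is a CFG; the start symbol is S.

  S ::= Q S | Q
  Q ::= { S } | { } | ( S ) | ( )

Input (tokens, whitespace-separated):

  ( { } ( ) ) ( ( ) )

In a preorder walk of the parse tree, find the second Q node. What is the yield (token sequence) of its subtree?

{ }

[S [Q ( [S [Q { }] [S [Q ( )]]] )] [S [Q ( [S [Q ( )]] )]]]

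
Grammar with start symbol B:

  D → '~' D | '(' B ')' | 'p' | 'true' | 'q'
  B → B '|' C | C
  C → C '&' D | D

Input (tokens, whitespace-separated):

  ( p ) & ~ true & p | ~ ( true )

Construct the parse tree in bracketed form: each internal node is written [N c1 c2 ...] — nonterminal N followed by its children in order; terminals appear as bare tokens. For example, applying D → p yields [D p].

B
B | C
C | C
C & D | C
C & D & D | C
D & D & D | C
( B ) & D & D | C
( C ) & D & D | C
( D ) & D & D | C
( p ) & D & D | C
( p ) & ~ D & D | C
( p ) & ~ true & D | C
( p ) & ~ true & p | C
( p ) & ~ true & p | D
( p ) & ~ true & p | ~ D
( p ) & ~ true & p | ~ ( B )
( p ) & ~ true & p | ~ ( C )
( p ) & ~ true & p | ~ ( D )
( p ) & ~ true & p | ~ ( true )

[B [B [C [C [C [D ( [B [C [D p]]] )]] & [D ~ [D true]]] & [D p]]] | [C [D ~ [D ( [B [C [D true]]] )]]]]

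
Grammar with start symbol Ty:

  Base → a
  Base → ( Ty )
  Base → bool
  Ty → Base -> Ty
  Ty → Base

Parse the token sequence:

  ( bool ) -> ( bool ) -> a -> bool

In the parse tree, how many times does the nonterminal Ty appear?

6

[Ty [Base ( [Ty [Base bool]] )] -> [Ty [Base ( [Ty [Base bool]] )] -> [Ty [Base a] -> [Ty [Base bool]]]]]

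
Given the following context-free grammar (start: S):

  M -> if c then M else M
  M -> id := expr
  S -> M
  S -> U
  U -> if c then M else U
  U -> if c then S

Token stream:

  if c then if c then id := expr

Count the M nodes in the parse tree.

[S [U if c then [S [U if c then [S [M id := expr]]]]]]

1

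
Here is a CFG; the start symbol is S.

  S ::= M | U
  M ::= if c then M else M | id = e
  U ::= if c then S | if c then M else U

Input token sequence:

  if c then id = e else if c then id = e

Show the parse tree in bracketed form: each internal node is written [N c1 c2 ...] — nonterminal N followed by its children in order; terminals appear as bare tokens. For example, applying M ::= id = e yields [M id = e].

S
U
if c then M else U
if c then id = e else U
if c then id = e else if c then S
if c then id = e else if c then M
if c then id = e else if c then id = e

[S [U if c then [M id = e] else [U if c then [S [M id = e]]]]]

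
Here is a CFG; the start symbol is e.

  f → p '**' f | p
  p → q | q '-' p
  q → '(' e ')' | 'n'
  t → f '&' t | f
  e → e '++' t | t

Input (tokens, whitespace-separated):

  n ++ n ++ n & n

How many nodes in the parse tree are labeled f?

[e [e [e [t [f [p [q n]]]]] ++ [t [f [p [q n]]]]] ++ [t [f [p [q n]]] & [t [f [p [q n]]]]]]

4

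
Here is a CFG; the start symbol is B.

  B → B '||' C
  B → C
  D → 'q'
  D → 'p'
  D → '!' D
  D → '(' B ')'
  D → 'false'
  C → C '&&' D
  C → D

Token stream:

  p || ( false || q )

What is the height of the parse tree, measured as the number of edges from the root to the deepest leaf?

[B [B [C [D p]]] || [C [D ( [B [B [C [D false]]] || [C [D q]]] )]]]

7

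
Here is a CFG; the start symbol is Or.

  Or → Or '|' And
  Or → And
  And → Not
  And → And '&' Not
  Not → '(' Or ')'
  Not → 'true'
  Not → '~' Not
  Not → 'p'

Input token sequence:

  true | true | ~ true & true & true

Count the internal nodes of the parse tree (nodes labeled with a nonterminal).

[Or [Or [Or [And [Not true]]] | [And [Not true]]] | [And [And [And [Not ~ [Not true]]] & [Not true]] & [Not true]]]

14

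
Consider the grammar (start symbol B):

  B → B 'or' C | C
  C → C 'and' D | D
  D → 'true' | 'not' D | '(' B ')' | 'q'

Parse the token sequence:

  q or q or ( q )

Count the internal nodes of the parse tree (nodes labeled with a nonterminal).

[B [B [B [C [D q]]] or [C [D q]]] or [C [D ( [B [C [D q]]] )]]]

12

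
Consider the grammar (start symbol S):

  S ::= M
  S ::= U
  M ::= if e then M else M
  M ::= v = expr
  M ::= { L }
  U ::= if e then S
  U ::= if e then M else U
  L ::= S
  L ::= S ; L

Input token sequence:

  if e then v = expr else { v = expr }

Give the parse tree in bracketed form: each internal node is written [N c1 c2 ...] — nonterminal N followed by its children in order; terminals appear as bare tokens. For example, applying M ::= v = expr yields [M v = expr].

[S [M if e then [M v = expr] else [M { [L [S [M v = expr]]] }]]]

S
M
if e then M else M
if e then v = expr else M
if e then v = expr else { L }
if e then v = expr else { S }
if e then v = expr else { M }
if e then v = expr else { v = expr }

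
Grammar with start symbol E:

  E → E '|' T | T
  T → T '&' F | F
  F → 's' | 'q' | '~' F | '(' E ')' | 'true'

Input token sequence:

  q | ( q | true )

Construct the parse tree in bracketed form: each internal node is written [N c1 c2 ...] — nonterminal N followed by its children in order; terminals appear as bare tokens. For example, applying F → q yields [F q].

E
E | T
T | T
F | T
q | T
q | F
q | ( E )
q | ( E | T )
q | ( T | T )
q | ( F | T )
q | ( q | T )
q | ( q | F )
q | ( q | true )

[E [E [T [F q]]] | [T [F ( [E [E [T [F q]]] | [T [F true]]] )]]]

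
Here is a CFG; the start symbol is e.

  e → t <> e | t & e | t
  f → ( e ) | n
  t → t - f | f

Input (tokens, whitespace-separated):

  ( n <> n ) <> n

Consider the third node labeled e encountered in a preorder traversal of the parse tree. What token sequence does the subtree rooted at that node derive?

[e [t [f ( [e [t [f n]] <> [e [t [f n]]]] )]] <> [e [t [f n]]]]

n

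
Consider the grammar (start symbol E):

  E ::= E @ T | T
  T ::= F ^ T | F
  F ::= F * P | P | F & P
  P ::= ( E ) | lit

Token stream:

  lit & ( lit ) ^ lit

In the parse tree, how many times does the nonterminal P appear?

4

[E [T [F [F [P lit]] & [P ( [E [T [F [P lit]]]] )]] ^ [T [F [P lit]]]]]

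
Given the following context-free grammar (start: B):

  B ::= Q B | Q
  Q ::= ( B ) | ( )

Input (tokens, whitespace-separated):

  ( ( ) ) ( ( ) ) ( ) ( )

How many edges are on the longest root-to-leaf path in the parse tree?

5

[B [Q ( [B [Q ( )]] )] [B [Q ( [B [Q ( )]] )] [B [Q ( )] [B [Q ( )]]]]]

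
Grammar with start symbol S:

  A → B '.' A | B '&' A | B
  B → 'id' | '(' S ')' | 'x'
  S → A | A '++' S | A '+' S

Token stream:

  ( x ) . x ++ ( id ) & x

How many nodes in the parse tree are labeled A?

6

[S [A [B ( [S [A [B x]]] )] . [A [B x]]] ++ [S [A [B ( [S [A [B id]]] )] & [A [B x]]]]]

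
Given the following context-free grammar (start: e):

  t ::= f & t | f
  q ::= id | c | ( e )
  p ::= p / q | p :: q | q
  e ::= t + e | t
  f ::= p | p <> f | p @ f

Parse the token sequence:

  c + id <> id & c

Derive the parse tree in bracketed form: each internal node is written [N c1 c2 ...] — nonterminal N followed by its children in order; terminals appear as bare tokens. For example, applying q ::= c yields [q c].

e
t + e
f + e
p + e
q + e
c + e
c + t
c + f & t
c + p <> f & t
c + q <> f & t
c + id <> f & t
c + id <> p & t
c + id <> q & t
c + id <> id & t
c + id <> id & f
c + id <> id & p
c + id <> id & q
c + id <> id & c

[e [t [f [p [q c]]]] + [e [t [f [p [q id]] <> [f [p [q id]]]] & [t [f [p [q c]]]]]]]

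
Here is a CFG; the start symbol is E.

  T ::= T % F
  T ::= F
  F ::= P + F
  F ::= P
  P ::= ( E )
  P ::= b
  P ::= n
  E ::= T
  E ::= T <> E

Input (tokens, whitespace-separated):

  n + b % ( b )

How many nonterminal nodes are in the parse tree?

[E [T [T [F [P n] + [F [P b]]]] % [F [P ( [E [T [F [P b]]]] )]]]]

13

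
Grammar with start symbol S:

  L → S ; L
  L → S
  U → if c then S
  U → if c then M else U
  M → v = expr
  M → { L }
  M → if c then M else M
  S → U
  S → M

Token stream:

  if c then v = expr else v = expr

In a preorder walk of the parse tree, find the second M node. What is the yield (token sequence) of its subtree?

[S [M if c then [M v = expr] else [M v = expr]]]

v = expr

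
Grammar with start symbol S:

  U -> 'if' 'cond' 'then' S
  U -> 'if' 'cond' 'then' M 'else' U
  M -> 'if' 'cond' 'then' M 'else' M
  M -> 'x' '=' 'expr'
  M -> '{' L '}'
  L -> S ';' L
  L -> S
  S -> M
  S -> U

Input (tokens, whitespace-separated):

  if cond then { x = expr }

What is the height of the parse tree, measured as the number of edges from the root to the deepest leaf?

[S [U if cond then [S [M { [L [S [M x = expr]]] }]]]]

7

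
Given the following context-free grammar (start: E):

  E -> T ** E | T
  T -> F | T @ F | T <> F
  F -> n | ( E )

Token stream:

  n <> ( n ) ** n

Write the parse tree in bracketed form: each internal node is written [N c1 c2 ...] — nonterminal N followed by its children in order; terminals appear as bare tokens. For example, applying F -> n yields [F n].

E
T ** E
T <> F ** E
F <> F ** E
n <> F ** E
n <> ( E ) ** E
n <> ( T ) ** E
n <> ( F ) ** E
n <> ( n ) ** E
n <> ( n ) ** T
n <> ( n ) ** F
n <> ( n ) ** n

[E [T [T [F n]] <> [F ( [E [T [F n]]] )]] ** [E [T [F n]]]]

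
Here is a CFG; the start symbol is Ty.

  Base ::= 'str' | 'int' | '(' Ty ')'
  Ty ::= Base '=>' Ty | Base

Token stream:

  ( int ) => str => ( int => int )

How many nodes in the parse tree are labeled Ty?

6

[Ty [Base ( [Ty [Base int]] )] => [Ty [Base str] => [Ty [Base ( [Ty [Base int] => [Ty [Base int]]] )]]]]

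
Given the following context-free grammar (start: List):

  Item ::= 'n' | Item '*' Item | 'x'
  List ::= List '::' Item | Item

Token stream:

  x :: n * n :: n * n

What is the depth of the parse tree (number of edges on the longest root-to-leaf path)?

4

[List [List [List [Item x]] :: [Item [Item n] * [Item n]]] :: [Item [Item n] * [Item n]]]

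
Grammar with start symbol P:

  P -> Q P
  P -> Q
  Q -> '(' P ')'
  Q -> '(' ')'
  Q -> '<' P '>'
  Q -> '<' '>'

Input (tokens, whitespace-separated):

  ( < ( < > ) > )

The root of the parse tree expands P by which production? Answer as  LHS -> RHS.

P -> Q

[P [Q ( [P [Q < [P [Q ( [P [Q < >]] )]] >]] )]]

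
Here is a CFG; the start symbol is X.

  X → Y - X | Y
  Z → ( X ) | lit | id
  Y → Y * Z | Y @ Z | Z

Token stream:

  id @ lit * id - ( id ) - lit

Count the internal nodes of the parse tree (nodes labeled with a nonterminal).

16

[X [Y [Y [Y [Z id]] @ [Z lit]] * [Z id]] - [X [Y [Z ( [X [Y [Z id]]] )]] - [X [Y [Z lit]]]]]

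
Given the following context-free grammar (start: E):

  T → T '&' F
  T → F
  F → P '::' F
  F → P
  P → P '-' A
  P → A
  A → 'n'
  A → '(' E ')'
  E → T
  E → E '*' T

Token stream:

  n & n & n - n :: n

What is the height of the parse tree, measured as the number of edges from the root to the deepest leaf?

[E [T [T [T [F [P [A n]]]] & [F [P [A n]]]] & [F [P [P [A n]] - [A n]] :: [F [P [A n]]]]]]

7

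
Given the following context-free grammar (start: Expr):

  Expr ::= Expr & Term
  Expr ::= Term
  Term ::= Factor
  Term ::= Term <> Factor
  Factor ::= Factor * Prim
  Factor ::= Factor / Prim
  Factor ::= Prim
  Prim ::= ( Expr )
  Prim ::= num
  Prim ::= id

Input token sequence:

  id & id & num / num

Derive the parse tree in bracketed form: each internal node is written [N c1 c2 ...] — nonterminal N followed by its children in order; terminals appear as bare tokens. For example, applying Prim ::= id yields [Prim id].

Expr
Expr & Term
Expr & Term & Term
Term & Term & Term
Factor & Term & Term
Prim & Term & Term
id & Term & Term
id & Factor & Term
id & Prim & Term
id & id & Term
id & id & Factor
id & id & Factor / Prim
id & id & Prim / Prim
id & id & num / Prim
id & id & num / num

[Expr [Expr [Expr [Term [Factor [Prim id]]]] & [Term [Factor [Prim id]]]] & [Term [Factor [Factor [Prim num]] / [Prim num]]]]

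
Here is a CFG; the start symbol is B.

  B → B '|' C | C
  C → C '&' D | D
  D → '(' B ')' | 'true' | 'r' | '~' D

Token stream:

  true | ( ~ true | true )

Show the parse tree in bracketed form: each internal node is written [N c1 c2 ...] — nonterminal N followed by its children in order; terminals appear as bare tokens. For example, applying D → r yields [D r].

[B [B [C [D true]]] | [C [D ( [B [B [C [D ~ [D true]]]] | [C [D true]]] )]]]

B
B | C
C | C
D | C
true | C
true | D
true | ( B )
true | ( B | C )
true | ( C | C )
true | ( D | C )
true | ( ~ D | C )
true | ( ~ true | C )
true | ( ~ true | D )
true | ( ~ true | true )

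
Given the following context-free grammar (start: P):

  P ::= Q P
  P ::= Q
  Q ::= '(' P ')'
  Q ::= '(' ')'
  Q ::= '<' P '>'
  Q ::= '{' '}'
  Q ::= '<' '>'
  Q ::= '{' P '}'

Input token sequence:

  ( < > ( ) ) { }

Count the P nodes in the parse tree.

4

[P [Q ( [P [Q < >] [P [Q ( )]]] )] [P [Q { }]]]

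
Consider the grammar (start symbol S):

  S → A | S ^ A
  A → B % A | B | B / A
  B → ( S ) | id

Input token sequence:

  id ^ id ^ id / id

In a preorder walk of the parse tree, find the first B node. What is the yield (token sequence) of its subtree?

id

[S [S [S [A [B id]]] ^ [A [B id]]] ^ [A [B id] / [A [B id]]]]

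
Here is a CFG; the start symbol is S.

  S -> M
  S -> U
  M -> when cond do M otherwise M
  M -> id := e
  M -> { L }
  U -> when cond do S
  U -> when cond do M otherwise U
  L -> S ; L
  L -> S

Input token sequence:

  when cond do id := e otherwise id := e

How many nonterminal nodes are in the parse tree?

4

[S [M when cond do [M id := e] otherwise [M id := e]]]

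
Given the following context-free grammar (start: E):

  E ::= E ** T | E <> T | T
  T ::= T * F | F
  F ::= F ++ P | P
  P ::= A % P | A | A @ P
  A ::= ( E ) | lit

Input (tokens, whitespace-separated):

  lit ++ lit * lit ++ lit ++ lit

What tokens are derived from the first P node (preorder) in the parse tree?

lit

[E [T [T [F [F [P [A lit]]] ++ [P [A lit]]]] * [F [F [F [P [A lit]]] ++ [P [A lit]]] ++ [P [A lit]]]]]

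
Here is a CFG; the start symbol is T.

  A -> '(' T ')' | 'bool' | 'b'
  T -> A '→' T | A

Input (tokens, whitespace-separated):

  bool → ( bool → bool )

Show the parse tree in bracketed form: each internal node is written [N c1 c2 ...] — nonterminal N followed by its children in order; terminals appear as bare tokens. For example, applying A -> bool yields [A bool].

[T [A bool] → [T [A ( [T [A bool] → [T [A bool]]] )]]]

T
A → T
bool → T
bool → A
bool → ( T )
bool → ( A → T )
bool → ( bool → T )
bool → ( bool → A )
bool → ( bool → bool )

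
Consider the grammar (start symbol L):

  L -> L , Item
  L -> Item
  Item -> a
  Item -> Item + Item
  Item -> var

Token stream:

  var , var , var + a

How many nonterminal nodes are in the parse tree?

[L [L [L [Item var]] , [Item var]] , [Item [Item var] + [Item a]]]

8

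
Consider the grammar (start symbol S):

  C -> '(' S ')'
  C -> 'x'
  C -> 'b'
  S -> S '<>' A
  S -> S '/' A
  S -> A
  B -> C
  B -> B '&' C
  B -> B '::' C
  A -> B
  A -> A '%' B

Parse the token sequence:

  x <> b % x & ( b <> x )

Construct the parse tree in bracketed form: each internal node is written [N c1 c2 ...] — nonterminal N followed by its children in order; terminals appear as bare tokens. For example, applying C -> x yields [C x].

[S [S [A [B [C x]]]] <> [A [A [B [C b]]] % [B [B [C x]] & [C ( [S [S [A [B [C b]]]] <> [A [B [C x]]]] )]]]]

S
S <> A
A <> A
B <> A
C <> A
x <> A
x <> A % B
x <> B % B
x <> C % B
x <> b % B
x <> b % B & C
x <> b % C & C
x <> b % x & C
x <> b % x & ( S )
x <> b % x & ( S <> A )
x <> b % x & ( A <> A )
x <> b % x & ( B <> A )
x <> b % x & ( C <> A )
x <> b % x & ( b <> A )
x <> b % x & ( b <> B )
x <> b % x & ( b <> C )
x <> b % x & ( b <> x )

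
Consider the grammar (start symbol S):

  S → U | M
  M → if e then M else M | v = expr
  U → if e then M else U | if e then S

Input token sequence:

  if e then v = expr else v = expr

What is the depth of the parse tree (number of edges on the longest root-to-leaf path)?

[S [M if e then [M v = expr] else [M v = expr]]]

3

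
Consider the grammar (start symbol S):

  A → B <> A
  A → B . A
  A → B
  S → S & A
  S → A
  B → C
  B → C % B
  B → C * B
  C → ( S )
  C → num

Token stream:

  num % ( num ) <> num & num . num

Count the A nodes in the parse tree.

[S [S [A [B [C num] % [B [C ( [S [A [B [C num]]]] )]]] <> [A [B [C num]]]]] & [A [B [C num]] . [A [B [C num]]]]]

5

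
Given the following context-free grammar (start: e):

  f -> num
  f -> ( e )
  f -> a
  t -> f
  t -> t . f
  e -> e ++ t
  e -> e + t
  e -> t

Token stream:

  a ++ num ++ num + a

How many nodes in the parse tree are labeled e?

[e [e [e [e [t [f a]]] ++ [t [f num]]] ++ [t [f num]]] + [t [f a]]]

4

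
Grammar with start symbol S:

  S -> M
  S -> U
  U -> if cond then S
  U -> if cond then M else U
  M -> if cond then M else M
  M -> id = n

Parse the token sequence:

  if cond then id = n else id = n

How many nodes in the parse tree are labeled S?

1

[S [M if cond then [M id = n] else [M id = n]]]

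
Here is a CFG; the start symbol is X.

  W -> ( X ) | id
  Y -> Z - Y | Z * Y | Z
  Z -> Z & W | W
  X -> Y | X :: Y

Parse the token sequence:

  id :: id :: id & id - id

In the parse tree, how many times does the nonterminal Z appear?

5

[X [X [X [Y [Z [W id]]]] :: [Y [Z [W id]]]] :: [Y [Z [Z [W id]] & [W id]] - [Y [Z [W id]]]]]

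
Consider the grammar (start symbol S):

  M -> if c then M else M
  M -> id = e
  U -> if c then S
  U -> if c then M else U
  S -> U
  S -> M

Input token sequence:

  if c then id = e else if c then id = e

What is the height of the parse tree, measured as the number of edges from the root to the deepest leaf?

[S [U if c then [M id = e] else [U if c then [S [M id = e]]]]]

5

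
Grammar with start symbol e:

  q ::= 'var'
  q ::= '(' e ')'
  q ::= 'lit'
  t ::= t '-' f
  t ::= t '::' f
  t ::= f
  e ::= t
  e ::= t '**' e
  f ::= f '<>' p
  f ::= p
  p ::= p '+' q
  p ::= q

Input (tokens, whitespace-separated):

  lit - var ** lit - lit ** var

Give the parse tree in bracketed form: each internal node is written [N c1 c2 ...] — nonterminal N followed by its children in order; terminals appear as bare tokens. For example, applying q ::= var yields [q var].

[e [t [t [f [p [q lit]]]] - [f [p [q var]]]] ** [e [t [t [f [p [q lit]]]] - [f [p [q lit]]]] ** [e [t [f [p [q var]]]]]]]

e
t ** e
t - f ** e
f - f ** e
p - f ** e
q - f ** e
lit - f ** e
lit - p ** e
lit - q ** e
lit - var ** e
lit - var ** t ** e
lit - var ** t - f ** e
lit - var ** f - f ** e
lit - var ** p - f ** e
lit - var ** q - f ** e
lit - var ** lit - f ** e
lit - var ** lit - p ** e
lit - var ** lit - q ** e
lit - var ** lit - lit ** e
lit - var ** lit - lit ** t
lit - var ** lit - lit ** f
lit - var ** lit - lit ** p
lit - var ** lit - lit ** q
lit - var ** lit - lit ** var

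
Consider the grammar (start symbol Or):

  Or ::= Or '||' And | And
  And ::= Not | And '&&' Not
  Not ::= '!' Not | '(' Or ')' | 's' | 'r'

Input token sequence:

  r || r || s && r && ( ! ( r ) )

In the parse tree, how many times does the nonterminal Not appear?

8

[Or [Or [Or [And [Not r]]] || [And [Not r]]] || [And [And [And [Not s]] && [Not r]] && [Not ( [Or [And [Not ! [Not ( [Or [And [Not r]]] )]]]] )]]]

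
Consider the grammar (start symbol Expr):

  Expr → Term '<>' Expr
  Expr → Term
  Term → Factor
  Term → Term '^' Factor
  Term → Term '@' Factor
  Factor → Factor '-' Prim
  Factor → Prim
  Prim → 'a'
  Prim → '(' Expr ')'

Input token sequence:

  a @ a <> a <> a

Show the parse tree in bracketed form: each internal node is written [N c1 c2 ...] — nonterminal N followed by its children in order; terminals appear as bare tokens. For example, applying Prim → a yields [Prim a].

Expr
Term <> Expr
Term @ Factor <> Expr
Factor @ Factor <> Expr
Prim @ Factor <> Expr
a @ Factor <> Expr
a @ Prim <> Expr
a @ a <> Expr
a @ a <> Term <> Expr
a @ a <> Factor <> Expr
a @ a <> Prim <> Expr
a @ a <> a <> Expr
a @ a <> a <> Term
a @ a <> a <> Factor
a @ a <> a <> Prim
a @ a <> a <> a

[Expr [Term [Term [Factor [Prim a]]] @ [Factor [Prim a]]] <> [Expr [Term [Factor [Prim a]]] <> [Expr [Term [Factor [Prim a]]]]]]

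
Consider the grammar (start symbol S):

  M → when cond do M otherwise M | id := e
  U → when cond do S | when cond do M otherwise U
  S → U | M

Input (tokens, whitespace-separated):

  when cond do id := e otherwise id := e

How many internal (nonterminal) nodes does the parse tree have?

[S [M when cond do [M id := e] otherwise [M id := e]]]

4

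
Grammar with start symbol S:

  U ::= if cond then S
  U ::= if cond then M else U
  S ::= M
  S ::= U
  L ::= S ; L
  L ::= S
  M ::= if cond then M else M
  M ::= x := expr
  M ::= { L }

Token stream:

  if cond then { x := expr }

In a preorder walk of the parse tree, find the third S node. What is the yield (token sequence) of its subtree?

[S [U if cond then [S [M { [L [S [M x := expr]]] }]]]]

x := expr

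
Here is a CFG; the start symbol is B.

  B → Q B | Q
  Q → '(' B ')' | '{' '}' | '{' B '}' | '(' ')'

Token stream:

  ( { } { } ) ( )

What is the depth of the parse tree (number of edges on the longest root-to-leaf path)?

[B [Q ( [B [Q { }] [B [Q { }]]] )] [B [Q ( )]]]

5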